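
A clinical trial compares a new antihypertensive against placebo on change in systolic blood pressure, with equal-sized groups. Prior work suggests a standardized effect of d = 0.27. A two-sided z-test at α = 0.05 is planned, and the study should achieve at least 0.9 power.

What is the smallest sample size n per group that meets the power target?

For power 0.9 need Φ(δ − z_{0.025}) = 0.9, so δ = z_{0.025} + z_{0.10} = 1.960 + 1.282 = 3.242.
(Ignoring the negligible lower-tail rejection probability gives the usual closed-form inversion.)
δ = d·√(n/2) ⇒ n = 2(δ/d)² = 2 × (3.242 / 0.27)² = 288.27.
Round up to the next whole unit.

n = 289 per group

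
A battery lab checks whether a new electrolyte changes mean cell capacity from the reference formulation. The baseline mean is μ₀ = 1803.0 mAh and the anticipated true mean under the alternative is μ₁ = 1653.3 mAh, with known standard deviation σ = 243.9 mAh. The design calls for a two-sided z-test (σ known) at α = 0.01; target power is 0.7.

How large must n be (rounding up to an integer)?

Standardized effect: d = |μ₁ − μ₀| / σ = |1653.3 − 1803.0| / 243.9 = 0.6138
Set Φ(δ − 2.576) = 0.7; then δ − 2.576 = Φ⁻¹(0.7) = 0.524, giving δ = 3.100.
(The Φ(−δ − z_{α/2}) term is vanishingly small for δ > 0 and is dropped in the standard sample-size formula.)
δ = d·√n ⇒ n = (δ/d)² = (3.100 / 0.6138)² = 25.51.
Rounding up, n = 26.

n = 26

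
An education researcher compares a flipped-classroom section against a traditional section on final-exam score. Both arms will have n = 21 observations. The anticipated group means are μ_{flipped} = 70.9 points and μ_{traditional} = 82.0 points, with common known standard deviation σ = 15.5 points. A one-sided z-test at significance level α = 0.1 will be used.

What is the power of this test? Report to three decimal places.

Power ≈ 0.851

Standardized effect: d = |μ_{flipped} − μ_{traditional}| / σ = |70.9 − 82.0| / 15.5 = 0.7161
Noncentrality parameter: λ = d·√(n/2) = 0.7161 × √(21/2) = 2.3205
Critical value for a one-sided test at α = 0.1: z_α = 1.282.
Power = Φ(λ − 1.282) = Φ(1.039) = 0.8506.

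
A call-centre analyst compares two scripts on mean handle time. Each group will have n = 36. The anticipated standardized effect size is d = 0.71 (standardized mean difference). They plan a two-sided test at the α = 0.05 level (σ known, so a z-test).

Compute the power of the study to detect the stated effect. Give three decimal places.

Power ≈ 0.854

Noncentrality parameter: δ = d·√(n/2) = 0.71 × √(36/2) = 3.0123
Two-sided α = 0.05 → critical value z_{0.025} = 1.960.
Power = Φ(δ − 1.960) + Φ(−δ − 1.960) = Φ(1.052) + Φ(-4.972) = 0.8537 + 0.0000 = 0.8537.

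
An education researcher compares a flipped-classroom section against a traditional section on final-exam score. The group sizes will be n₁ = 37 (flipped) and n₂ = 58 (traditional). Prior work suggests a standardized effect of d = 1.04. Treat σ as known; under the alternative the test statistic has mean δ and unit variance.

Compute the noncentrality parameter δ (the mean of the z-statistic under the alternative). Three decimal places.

δ ≈ 4.943

δ = d / √(1/n₁ + 1/n₂) = 1.04 / √(1/37 + 1/58) = 4.9430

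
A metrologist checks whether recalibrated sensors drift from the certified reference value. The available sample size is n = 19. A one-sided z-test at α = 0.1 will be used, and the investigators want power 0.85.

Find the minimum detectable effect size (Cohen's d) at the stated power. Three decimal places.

Need Φ(δ − 1.282) = 0.85, so δ = 1.282 + 1.036 = 2.318.
δ = d·√n ⇒ d = δ/√n = 2.318/√19 = 0.5318.

d ≈ 0.532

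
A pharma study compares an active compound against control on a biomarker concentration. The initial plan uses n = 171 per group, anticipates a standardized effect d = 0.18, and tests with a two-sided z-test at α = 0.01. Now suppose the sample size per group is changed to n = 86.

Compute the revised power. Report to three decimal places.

With n = 86 per group: δ = d·√(n/2) = 0.18 × √(86/2) = 1.1803. Critical value z_{0.005} = 2.576.
Revised power = Φ(δ − 2.576) + Φ(−δ − 2.576) = Φ(-1.395) + Φ(-3.756) = 0.0814 + 0.0001 = 0.0815.

Power ≈ 0.082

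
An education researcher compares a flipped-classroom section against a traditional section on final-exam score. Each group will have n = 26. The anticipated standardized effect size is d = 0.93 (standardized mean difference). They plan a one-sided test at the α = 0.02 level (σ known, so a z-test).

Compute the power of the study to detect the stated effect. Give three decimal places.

Noncentrality parameter: δ = d·√(n/2) = 0.93 × √(26/2) = 3.3532
Critical value for a one-sided test at α = 0.02: z_α = 2.054.
Power = P(Z > 2.054 − δ) = Φ(1.299) = 0.9031.

Power ≈ 0.903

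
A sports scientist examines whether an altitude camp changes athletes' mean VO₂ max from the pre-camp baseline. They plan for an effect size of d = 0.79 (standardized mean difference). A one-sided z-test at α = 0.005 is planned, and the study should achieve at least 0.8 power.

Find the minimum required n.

Set Φ(δ − 2.576) = 0.8; then δ − 2.576 = Φ⁻¹(0.8) = 0.842, giving δ = 3.417.
δ = d·√n ⇒ n = (δ/d)² = (3.417 / 0.79)² = 18.71.
Rounding up, n = 19.

n = 19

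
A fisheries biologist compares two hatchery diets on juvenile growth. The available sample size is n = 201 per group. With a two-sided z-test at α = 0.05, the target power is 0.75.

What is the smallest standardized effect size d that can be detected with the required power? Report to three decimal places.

d ≈ 0.263

Required noncentrality: δ = z_{0.025} + z_{0.25} = 1.960 + 0.674 = 2.634.
(The second rejection-region term Φ(−δ − z_{α/2}) is negligible and dropped.)
δ = d·√(n/2) ⇒ d = δ/√(n/2) = 2.634/√(201/2) = 0.2628.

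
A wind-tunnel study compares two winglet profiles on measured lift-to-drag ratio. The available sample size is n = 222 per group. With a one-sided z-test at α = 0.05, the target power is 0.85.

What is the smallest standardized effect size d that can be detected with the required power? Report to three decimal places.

d ≈ 0.254

Need Φ(δ − 1.645) = 0.85, so δ = 1.645 + 1.036 = 2.681.
δ = d·√(n/2) ⇒ d = δ/√(n/2) = 2.681/√(222/2) = 0.2545.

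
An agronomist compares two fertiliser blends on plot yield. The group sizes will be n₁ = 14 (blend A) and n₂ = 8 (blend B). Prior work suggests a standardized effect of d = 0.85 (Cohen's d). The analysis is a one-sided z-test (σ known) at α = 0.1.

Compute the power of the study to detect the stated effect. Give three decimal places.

Power ≈ 0.738

Noncentrality parameter: δ = d / √(1/n₁ + 1/n₂) = 0.85 / √(1/14 + 1/8) = 1.9179
Critical value for a one-sided test at α = 0.1: z_α = 1.282.
Power = P(Z > 1.282 − δ) = Φ(0.636) = 0.7377.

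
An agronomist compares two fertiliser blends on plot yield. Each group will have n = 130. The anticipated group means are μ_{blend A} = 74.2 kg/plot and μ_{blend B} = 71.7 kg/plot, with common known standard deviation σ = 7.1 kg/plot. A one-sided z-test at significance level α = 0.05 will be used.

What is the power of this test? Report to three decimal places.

Standardized effect: d = |μ_{blend A} − μ_{blend B}| / σ = |74.2 − 71.7| / 7.1 = 0.3521
Noncentrality parameter: λ = d·√(n/2) = 0.3521 × √(130/2) = 2.8388
One-sided α = 0.05 → critical value z_{0.05} = 1.645.
Power = P(Z > 1.645 − λ) = Φ(1.194) = 0.8838.

Power ≈ 0.884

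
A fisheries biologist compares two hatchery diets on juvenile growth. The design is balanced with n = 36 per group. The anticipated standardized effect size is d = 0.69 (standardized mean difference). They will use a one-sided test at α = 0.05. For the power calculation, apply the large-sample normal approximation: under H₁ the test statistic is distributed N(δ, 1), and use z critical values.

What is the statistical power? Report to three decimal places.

Noncentrality parameter: δ = d·√(n/2) = 0.69 × √(36/2) = 2.9274
Critical value for a one-sided test at α = 0.05: z_α = 1.645.
Power = P(Z > 1.645 − δ) = Φ(1.283) = 0.9002.

Power ≈ 0.900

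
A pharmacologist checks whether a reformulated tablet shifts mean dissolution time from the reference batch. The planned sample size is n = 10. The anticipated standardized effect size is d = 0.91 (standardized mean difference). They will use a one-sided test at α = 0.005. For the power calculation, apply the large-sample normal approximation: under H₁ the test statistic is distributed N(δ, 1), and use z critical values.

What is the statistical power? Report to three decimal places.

Noncentrality parameter: δ = d·√n = 0.91 × √10 = 2.8777
One-sided α = 0.005 → critical value z_{0.005} = 2.576.
Power = Φ(δ − 2.576) = Φ(0.302) = 0.6186.

Power ≈ 0.619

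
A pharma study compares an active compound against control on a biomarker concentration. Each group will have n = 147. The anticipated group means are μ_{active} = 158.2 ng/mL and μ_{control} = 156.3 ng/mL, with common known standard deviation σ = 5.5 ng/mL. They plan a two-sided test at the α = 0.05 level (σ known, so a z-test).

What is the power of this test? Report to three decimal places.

Standardized effect: d = |μ_{active} − μ_{control}| / σ = |158.2 − 156.3| / 5.5 = 0.3455
Noncentrality parameter: δ = d·√(n/2) = 0.3455 × √(147/2) = 2.9617
Two-sided α = 0.05 → critical value z_{0.025} = 1.960.
Power = Φ(δ − 1.960) + Φ(−δ − 1.960) = Φ(1.002) + Φ(-4.922) = 0.8418 + 0.0000 = 0.8418.

Power ≈ 0.842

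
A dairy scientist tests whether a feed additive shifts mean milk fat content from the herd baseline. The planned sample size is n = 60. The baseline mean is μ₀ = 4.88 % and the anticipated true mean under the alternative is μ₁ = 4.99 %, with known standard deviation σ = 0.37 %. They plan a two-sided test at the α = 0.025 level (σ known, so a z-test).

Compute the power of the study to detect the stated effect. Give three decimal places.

Standardized effect: d = |μ₁ − μ₀| / σ = |4.99 − 4.88| / 0.37 = 0.2973
Noncentrality parameter: δ = d·√n = 0.2973 × √60 = 2.3029
Two-sided α = 0.025 → critical value z_{0.0125} = 2.241.
Power = Φ(δ − 2.241) + Φ(−δ − 2.241) = Φ(0.061) + Φ(-4.544) = 0.5245 + 0.0000 = 0.5245.

Power ≈ 0.525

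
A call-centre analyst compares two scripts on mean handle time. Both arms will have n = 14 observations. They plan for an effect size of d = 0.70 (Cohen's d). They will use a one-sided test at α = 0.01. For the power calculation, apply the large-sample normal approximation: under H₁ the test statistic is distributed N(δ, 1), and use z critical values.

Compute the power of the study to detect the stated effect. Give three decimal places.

Power ≈ 0.318

Noncentrality parameter: δ = d·√(n/2) = 0.70 × √(14/2) = 1.8520
One-sided α = 0.01 → critical value z_{0.01} = 2.326.
Power = P(Z > 2.326 − δ) = Φ(-0.474) = 0.3176.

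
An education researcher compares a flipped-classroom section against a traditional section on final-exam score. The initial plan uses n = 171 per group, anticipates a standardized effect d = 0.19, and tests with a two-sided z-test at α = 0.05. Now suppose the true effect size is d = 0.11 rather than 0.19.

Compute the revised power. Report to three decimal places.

With d = 0.11: δ = d·√(n/2) = 0.11 × √(171/2) = 1.0171. Critical value z_{0.025} = 1.960.
Revised power = Φ(δ − 1.960) + Φ(−δ − 1.960) = Φ(-0.943) + Φ(-2.977) = 0.1729 + 0.0015 = 0.1743.

Power ≈ 0.174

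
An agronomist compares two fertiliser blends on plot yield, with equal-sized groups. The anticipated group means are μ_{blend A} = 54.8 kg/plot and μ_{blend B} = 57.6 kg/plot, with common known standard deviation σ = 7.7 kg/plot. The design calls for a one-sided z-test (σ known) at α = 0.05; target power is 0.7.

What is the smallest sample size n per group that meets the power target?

n = 72 per group

Standardized effect: d = |μ_{blend A} − μ_{blend B}| / σ = |54.8 − 57.6| / 7.7 = 0.3636
For power 0.7 need Φ(δ − z_{0.05}) = 0.7, so δ = z_{0.05} + z_{0.30} = 1.645 + 0.524 = 2.169.
δ = d·√(n/2) ⇒ n = 2(δ/d)² = 2 × (2.169 / 0.3636)² = 71.17.
Round up to the next whole unit.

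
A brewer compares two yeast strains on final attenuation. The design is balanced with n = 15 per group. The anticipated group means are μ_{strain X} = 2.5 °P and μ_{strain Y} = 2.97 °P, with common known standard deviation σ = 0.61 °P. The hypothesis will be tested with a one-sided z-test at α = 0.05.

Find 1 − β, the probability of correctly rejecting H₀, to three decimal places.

Standardized effect: d = |μ_{strain X} − μ_{strain Y}| / σ = |2.5 − 2.97| / 0.61 = 0.7705
Noncentrality parameter: δ = d·√(n/2) = 0.7705 × √(15/2) = 2.1101
Critical value for a one-sided test at α = 0.05: z_α = 1.645.
Power = P(Z > 1.645 − δ) = Φ(0.465) = 0.6791.

Power ≈ 0.679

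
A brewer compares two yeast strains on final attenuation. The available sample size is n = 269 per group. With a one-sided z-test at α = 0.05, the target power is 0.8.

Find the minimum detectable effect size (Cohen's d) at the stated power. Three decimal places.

Required noncentrality: δ = z_{0.05} + z_{0.20} = 1.645 + 0.842 = 2.486.
δ = d·√(n/2) ⇒ d = δ/√(n/2) = 2.486/√(269/2) = 0.2144.

d ≈ 0.214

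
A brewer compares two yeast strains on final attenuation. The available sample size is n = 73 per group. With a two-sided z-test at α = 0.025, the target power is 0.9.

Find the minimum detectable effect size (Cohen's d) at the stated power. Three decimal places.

Required noncentrality: δ = z_{0.0125} + z_{0.10} = 2.241 + 1.282 = 3.523.
(The second rejection-region term Φ(−δ − z_{α/2}) is negligible and dropped.)
δ = d·√(n/2) ⇒ d = δ/√(n/2) = 3.523/√(73/2) = 0.5831.

d ≈ 0.583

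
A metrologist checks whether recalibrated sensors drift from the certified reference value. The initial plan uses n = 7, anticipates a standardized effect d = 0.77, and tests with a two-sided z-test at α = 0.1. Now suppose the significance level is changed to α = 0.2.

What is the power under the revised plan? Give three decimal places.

Power ≈ 0.776

δ = d·√n = 0.77 × √7 = 2.0372 (unchanged). New critical value: z_{0.1} = 1.282.
Revised power = Φ(δ − 1.282) + Φ(−δ − 1.282) = Φ(0.756) + Φ(-3.319) = 0.7751 + 0.0005 = 0.7755.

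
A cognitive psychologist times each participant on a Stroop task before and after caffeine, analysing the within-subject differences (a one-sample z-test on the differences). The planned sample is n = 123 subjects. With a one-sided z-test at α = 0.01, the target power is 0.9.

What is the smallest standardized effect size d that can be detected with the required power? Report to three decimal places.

Required noncentrality: δ = z_{0.01} + z_{0.10} = 2.326 + 1.282 = 3.608.
δ = d·√n ⇒ d = δ/√n = 3.608/√123 = 0.3253.

d ≈ 0.325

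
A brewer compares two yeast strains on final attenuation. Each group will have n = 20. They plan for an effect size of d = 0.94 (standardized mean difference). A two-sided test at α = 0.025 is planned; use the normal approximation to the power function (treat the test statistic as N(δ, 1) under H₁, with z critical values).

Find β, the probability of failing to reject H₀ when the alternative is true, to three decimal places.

Noncentrality parameter: δ = d·√(n/2) = 0.94 × √(20/2) = 2.9725
Two-sided α = 0.025 → critical value z_{0.0125} = 2.241.
Power = Φ(δ − 2.241) + Φ(−δ − 2.241) = Φ(0.731) + Φ(-5.214) = 0.7677 + 0.0000 = 0.7677.
Type II error: β = 1 − power = 1 − 0.7677 = 0.2323.

β ≈ 0.232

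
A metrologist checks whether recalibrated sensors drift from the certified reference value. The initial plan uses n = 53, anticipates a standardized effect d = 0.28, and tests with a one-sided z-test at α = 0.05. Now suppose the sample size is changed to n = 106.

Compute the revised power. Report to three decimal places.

Power ≈ 0.892

With n = 106: δ = d·√n = 0.28 × √106 = 2.8828. Critical value z_{0.05} = 1.645.
Revised power = Φ(δ − 1.645) = Φ(1.238) = 0.8921.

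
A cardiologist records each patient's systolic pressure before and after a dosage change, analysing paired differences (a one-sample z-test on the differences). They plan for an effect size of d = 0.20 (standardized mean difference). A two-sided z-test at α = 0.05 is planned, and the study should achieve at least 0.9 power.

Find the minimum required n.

Set Φ(δ − 1.960) = 0.9; then δ − 1.960 = Φ⁻¹(0.9) = 1.282, giving δ = 3.242.
(The Φ(−δ − z_{α/2}) term is vanishingly small for δ > 0 and is dropped in the standard sample-size formula.)
δ = d·√n ⇒ n = (δ/d)² = (3.242 / 0.20)² = 262.69.
Round up to the next whole unit.

n = 263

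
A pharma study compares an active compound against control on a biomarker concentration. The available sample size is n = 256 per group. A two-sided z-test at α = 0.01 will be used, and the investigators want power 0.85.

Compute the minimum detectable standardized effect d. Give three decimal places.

Need Φ(δ − 2.576) = 0.85, so δ = 2.576 + 1.036 = 3.612.
(The second rejection-region term Φ(−δ − z_{α/2}) is negligible and dropped.)
δ = d·√(n/2) ⇒ d = δ/√(n/2) = 3.612/√(256/2) = 0.3193.

d ≈ 0.319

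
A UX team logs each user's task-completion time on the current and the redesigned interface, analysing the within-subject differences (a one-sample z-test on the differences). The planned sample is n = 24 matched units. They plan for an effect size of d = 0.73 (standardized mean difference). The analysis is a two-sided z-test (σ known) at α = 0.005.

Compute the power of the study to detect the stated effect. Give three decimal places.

Noncentrality parameter: δ = d·√n = 0.73 × √24 = 3.5763
Two-sided α = 0.005 → critical value z_{0.0025} = 2.807.
Power = Φ(δ − 2.807) + Φ(−δ − 2.807) = Φ(0.769) + Φ(-6.383) = 0.7791 + 0.0000 = 0.7791.

Power ≈ 0.779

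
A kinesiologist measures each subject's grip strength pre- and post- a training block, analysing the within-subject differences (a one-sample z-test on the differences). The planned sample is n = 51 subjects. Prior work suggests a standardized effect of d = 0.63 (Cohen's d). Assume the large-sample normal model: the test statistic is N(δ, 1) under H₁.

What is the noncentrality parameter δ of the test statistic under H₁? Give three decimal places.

δ ≈ 4.499

The noncentrality parameter scales effect size by the design's sample-size factor: δ = d·√n = 0.63 × √51 = 4.4991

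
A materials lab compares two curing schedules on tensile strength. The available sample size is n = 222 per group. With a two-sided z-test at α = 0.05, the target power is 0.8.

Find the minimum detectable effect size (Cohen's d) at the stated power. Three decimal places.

d ≈ 0.266

Required noncentrality: δ = z_{0.025} + z_{0.20} = 1.960 + 0.842 = 2.802.
(The second rejection-region term Φ(−δ − z_{α/2}) is negligible and dropped.)
δ = d·√(n/2) ⇒ d = δ/√(n/2) = 2.802/√(222/2) = 0.2659.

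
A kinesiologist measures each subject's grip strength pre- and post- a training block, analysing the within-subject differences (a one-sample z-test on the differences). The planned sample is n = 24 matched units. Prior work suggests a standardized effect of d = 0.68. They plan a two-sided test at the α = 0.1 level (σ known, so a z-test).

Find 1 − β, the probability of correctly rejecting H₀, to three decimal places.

Noncentrality parameter: δ = d·√n = 0.68 × √24 = 3.3313
Critical value for a two-sided test at α = 0.1: z_{α/2} = 1.645.
Power = Φ(δ − 1.645) + Φ(−δ − 1.645) = Φ(1.686) + Φ(-4.976) = 0.9541 + 0.0000 = 0.9541.

Power ≈ 0.954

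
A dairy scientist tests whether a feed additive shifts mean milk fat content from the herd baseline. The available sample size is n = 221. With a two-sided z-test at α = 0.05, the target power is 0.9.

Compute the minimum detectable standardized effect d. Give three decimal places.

Need Φ(δ − 1.960) = 0.9, so δ = 1.960 + 1.282 = 3.242.
(Lower-tail contribution to power is negligible for δ > 0.)
δ = d·√n ⇒ d = δ/√n = 3.242/√221 = 0.2180.

d ≈ 0.218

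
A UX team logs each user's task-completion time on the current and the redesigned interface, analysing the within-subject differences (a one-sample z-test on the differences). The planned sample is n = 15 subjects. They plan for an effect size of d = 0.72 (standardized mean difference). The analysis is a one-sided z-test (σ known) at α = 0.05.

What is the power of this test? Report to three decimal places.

Noncentrality parameter: δ = d·√n = 0.72 × √15 = 2.7885
One-sided α = 0.05 → critical value z_{0.05} = 1.645.
Power = P(Z > 1.645 − δ) = Φ(1.144) = 0.8736.

Power ≈ 0.874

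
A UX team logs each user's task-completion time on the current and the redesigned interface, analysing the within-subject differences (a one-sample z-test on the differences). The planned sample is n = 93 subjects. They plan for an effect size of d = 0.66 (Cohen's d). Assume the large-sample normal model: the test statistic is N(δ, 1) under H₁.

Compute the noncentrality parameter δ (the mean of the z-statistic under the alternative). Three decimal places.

δ ≈ 6.365

The noncentrality parameter scales effect size by the design's sample-size factor: δ = d·√n = 0.66 × √93 = 6.3648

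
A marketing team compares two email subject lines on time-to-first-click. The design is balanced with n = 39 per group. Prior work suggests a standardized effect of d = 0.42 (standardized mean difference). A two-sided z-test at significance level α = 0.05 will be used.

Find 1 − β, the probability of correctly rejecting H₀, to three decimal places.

Noncentrality parameter: λ = d·√(n/2) = 0.42 × √(39/2) = 1.8547
Critical value for a two-sided test at α = 0.05: z_{α/2} = 1.960.
Power = Φ(λ − 1.960) + Φ(−λ − 1.960) = Φ(-0.105) + Φ(-3.815) = 0.4581 + 0.0001 = 0.4581.

Power ≈ 0.458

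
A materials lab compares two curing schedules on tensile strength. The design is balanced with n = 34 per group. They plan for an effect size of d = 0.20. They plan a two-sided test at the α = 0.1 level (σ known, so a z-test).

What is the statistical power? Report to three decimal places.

Noncentrality parameter: δ = d·√(n/2) = 0.20 × √(34/2) = 0.8246
Critical value for a two-sided test at α = 0.1: z_{α/2} = 1.645.
Power = Φ(δ − 1.645) + Φ(−δ − 1.645) = Φ(-0.820) + Φ(-2.469) = 0.2060 + 0.0068 = 0.2128.

Power ≈ 0.213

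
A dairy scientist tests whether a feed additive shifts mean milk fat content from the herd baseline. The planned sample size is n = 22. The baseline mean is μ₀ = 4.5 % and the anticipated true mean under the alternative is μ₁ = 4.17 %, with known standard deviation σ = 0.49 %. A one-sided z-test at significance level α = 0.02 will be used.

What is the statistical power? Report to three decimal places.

Standardized effect: d = |μ₁ − μ₀| / σ = |4.17 − 4.5| / 0.49 = 0.6735
Noncentrality parameter: δ = d·√n = 0.6735 × √22 = 3.1589
Critical value for a one-sided test at α = 0.02: z_α = 2.054.
Power = P(Z > 2.054 − δ) = Φ(1.105) = 0.8654.

Power ≈ 0.865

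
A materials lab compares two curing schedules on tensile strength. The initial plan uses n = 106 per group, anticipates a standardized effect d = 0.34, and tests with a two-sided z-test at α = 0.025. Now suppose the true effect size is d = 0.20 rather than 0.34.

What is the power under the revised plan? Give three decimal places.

Power ≈ 0.216

With d = 0.20: δ = d·√(n/2) = 0.20 × √(106/2) = 1.4560. Critical value z_{0.0125} = 2.241.
Revised power = Φ(δ − 2.241) + Φ(−δ − 2.241) = Φ(-0.785) + Φ(-3.697) = 0.2161 + 0.0001 = 0.2162.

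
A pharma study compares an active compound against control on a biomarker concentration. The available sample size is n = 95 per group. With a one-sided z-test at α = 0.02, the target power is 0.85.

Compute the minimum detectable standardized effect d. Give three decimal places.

d ≈ 0.448

Need Φ(δ − 2.054) = 0.85, so δ = 2.054 + 1.036 = 3.090.
δ = d·√(n/2) ⇒ d = δ/√(n/2) = 3.090/√(95/2) = 0.4484.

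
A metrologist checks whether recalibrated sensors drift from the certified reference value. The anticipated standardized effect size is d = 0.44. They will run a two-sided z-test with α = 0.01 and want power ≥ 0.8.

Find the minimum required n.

For power 0.8 need Φ(δ − z_{0.005}) = 0.8, so δ = z_{0.005} + z_{0.20} = 2.576 + 0.842 = 3.417.
(Ignoring the negligible lower-tail rejection probability gives the usual closed-form inversion.)
δ = d·√n ⇒ n = (δ/d)² = (3.417 / 0.44)² = 60.33.
Rounding up, n = 61.

n = 61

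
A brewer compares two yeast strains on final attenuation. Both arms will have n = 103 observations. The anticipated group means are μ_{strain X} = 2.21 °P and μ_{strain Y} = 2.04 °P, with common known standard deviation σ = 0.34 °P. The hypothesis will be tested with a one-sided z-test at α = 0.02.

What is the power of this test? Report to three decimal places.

Standardized effect: d = |μ_{strain X} − μ_{strain Y}| / σ = |2.21 − 2.04| / 0.34 = 0.5000
Noncentrality parameter: δ = d·√(n/2) = 0.5000 × √(103/2) = 3.5882
One-sided α = 0.02 → critical value z_{0.02} = 2.054.
Power = P(Z > 2.054 − δ) = Φ(1.534) = 0.9375.

Power ≈ 0.938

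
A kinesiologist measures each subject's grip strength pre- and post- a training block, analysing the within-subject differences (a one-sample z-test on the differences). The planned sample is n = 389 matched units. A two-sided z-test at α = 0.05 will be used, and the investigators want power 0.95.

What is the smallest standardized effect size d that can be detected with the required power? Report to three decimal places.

Required noncentrality: δ = z_{0.025} + z_{0.05} = 1.960 + 1.645 = 3.605.
(Lower-tail contribution to power is negligible for δ > 0.)
δ = d·√n ⇒ d = δ/√n = 3.605/√389 = 0.1828.

d ≈ 0.183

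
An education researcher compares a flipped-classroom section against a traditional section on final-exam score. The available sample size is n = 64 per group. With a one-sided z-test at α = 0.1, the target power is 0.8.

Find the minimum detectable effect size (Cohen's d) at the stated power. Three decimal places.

d ≈ 0.375

Need Φ(δ − 1.282) = 0.8, so δ = 1.282 + 0.842 = 2.123.
δ = d·√(n/2) ⇒ d = δ/√(n/2) = 2.123/√(64/2) = 0.3753.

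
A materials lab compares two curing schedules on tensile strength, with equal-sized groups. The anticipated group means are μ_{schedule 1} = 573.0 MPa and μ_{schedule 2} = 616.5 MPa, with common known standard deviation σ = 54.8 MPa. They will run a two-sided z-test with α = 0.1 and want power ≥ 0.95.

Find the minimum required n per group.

n = 35 per group

Standardized effect: d = |μ_{schedule 1} − μ_{schedule 2}| / σ = |573.0 − 616.5| / 54.8 = 0.7938
For power 0.95 need Φ(δ − z_{0.05}) = 0.95, so δ = z_{0.05} + z_{0.05} = 1.645 + 1.645 = 3.290.
(The Φ(−δ − z_{α/2}) term is vanishingly small for δ > 0 and is dropped in the standard sample-size formula.)
δ = d·√(n/2) ⇒ n = 2(δ/d)² = 2 × (3.290 / 0.7938)² = 34.35.
Round up to the next whole unit.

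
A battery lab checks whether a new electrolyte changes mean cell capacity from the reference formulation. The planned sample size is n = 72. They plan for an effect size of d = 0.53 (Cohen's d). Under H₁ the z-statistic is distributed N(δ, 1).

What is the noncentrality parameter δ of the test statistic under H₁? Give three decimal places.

δ ≈ 4.497

The noncentrality parameter scales effect size by the design's sample-size factor: δ = d·√n = 0.53 × √72 = 4.4972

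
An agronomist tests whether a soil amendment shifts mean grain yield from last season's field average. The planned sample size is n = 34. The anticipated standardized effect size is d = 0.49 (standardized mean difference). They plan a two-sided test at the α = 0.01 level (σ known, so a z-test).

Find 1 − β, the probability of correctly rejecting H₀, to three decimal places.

Power ≈ 0.611

Noncentrality parameter: λ = d·√n = 0.49 × √34 = 2.8572
Critical value for a two-sided test at α = 0.01: z_{α/2} = 2.576.
Power = Φ(λ − 2.576) + Φ(−λ − 2.576) = Φ(0.281) + Φ(-5.433) = 0.6108 + 0.0000 = 0.6108.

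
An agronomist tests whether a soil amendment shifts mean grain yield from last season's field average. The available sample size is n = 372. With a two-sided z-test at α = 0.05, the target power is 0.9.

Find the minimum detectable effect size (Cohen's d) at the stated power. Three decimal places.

d ≈ 0.168

Need Φ(δ − 1.960) = 0.9, so δ = 1.960 + 1.282 = 3.242.
(Lower-tail contribution to power is negligible for δ > 0.)
δ = d·√n ⇒ d = δ/√n = 3.242/√372 = 0.1681.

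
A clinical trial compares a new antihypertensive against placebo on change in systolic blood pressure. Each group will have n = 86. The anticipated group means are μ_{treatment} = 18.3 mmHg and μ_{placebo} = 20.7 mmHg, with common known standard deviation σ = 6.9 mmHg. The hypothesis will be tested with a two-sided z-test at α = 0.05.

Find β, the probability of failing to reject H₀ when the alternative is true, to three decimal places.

β ≈ 0.374

Standardized effect: d = |μ_{treatment} − μ_{placebo}| / σ = |18.3 − 20.7| / 6.9 = 0.3478
Noncentrality parameter: δ = d·√(n/2) = 0.3478 × √(86/2) = 2.2808
Two-sided α = 0.05 → critical value z_{0.025} = 1.960.
Power = Φ(δ − 1.960) + Φ(−δ − 1.960) = Φ(0.321) + Φ(-4.241) = 0.6259 + 0.0000 = 0.6259.
Type II error: β = 1 − power = 1 − 0.6259 = 0.3741.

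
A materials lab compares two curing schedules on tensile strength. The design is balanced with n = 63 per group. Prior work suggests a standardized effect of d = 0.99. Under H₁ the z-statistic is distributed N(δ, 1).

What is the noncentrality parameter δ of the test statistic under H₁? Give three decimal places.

δ ≈ 5.556

The noncentrality parameter scales effect size by the design's sample-size factor: δ = d·√(n/2) = 0.99 × √(63/2) = 5.5564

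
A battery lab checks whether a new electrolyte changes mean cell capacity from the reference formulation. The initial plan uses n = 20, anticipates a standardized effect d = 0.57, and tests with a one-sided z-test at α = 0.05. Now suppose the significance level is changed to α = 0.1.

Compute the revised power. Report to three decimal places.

δ = d·√n = 0.57 × √20 = 2.5491 (unchanged). New critical value: z_{0.1} = 1.282.
Revised power = Φ(δ − 1.282) = Φ(1.268) = 0.8975.

Power ≈ 0.898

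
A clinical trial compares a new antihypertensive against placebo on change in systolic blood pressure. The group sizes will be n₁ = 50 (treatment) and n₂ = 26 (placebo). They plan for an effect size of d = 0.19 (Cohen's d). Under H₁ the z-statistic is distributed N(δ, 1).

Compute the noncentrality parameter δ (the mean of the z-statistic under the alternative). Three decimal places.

The noncentrality parameter scales effect size by the design's sample-size factor: δ = d / √(1/n₁ + 1/n₂) = 0.19 / √(1/50 + 1/26) = 0.7858

δ ≈ 0.786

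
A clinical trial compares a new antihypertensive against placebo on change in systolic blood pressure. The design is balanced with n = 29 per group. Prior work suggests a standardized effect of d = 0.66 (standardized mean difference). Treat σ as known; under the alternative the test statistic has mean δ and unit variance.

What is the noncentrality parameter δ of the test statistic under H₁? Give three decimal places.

δ ≈ 2.513

The noncentrality parameter scales effect size by the design's sample-size factor: δ = d·√(n/2) = 0.66 × √(29/2) = 2.5132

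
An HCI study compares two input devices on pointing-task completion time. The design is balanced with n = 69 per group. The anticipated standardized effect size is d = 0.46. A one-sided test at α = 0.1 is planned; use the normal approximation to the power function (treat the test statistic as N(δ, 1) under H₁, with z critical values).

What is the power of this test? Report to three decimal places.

Noncentrality parameter: δ = d·√(n/2) = 0.46 × √(69/2) = 2.7019
Critical value for a one-sided test at α = 0.1: z_α = 1.282.
Power = P(Z > 1.282 − δ) = Φ(1.420) = 0.9222.

Power ≈ 0.922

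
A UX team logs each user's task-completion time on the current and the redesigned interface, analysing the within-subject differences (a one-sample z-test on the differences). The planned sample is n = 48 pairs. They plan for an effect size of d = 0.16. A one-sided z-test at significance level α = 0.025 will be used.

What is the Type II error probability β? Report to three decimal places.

Noncentrality parameter: δ = d·√n = 0.16 × √48 = 1.1085
One-sided α = 0.025 → critical value z_{0.025} = 1.960.
Power = P(Z > 1.960 − δ) = Φ(-0.851) = 0.1973.
Type II error: β = 1 − power = 1 − 0.1973 = 0.8027.

β ≈ 0.803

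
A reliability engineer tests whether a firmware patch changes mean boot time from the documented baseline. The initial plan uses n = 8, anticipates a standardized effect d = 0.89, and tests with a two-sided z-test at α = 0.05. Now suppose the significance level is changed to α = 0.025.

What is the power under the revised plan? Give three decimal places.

Power ≈ 0.609

δ = d·√n = 0.89 × √8 = 2.5173 (unchanged). New critical value: z_{0.0125} = 2.241.
Revised power = Φ(δ − 2.241) + Φ(−δ − 2.241) = Φ(0.276) + Φ(-4.759) = 0.6087 + 0.0000 = 0.6087.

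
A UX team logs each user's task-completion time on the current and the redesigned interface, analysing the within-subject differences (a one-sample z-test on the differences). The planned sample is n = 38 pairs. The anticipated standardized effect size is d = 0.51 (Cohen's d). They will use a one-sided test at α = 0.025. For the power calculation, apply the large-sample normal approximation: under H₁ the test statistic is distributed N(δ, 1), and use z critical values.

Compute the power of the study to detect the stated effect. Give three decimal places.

Power ≈ 0.882

Noncentrality parameter: δ = d·√n = 0.51 × √38 = 3.1439
One-sided α = 0.025 → critical value z_{0.025} = 1.960.
Power = P(Z > 1.960 − δ) = Φ(1.184) = 0.8818.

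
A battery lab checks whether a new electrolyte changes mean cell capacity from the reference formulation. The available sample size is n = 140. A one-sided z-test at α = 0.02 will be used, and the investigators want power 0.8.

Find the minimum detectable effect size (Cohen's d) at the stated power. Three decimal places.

d ≈ 0.245

Required noncentrality: δ = z_{0.02} + z_{0.20} = 2.054 + 0.842 = 2.895.
δ = d·√n ⇒ d = δ/√n = 2.895/√140 = 0.2447.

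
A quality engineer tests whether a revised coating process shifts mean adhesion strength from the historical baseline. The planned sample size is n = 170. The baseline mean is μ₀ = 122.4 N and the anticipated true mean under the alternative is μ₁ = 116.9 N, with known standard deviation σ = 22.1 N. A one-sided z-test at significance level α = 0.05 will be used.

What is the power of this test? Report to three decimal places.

Standardized effect: d = |μ₁ − μ₀| / σ = |116.9 − 122.4| / 22.1 = 0.2489
Noncentrality parameter: δ = d·√n = 0.2489 × √170 = 3.2449
One-sided α = 0.05 → critical value z_{0.05} = 1.645.
Power = Φ(δ − 1.645) = Φ(1.600) = 0.9452.

Power ≈ 0.945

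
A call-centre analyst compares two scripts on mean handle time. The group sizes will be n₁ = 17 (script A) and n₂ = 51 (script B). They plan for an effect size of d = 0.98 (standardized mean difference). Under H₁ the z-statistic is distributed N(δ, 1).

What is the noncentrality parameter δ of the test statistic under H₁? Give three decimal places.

The noncentrality parameter scales effect size by the design's sample-size factor: δ = d / √(1/n₁ + 1/n₂) = 0.98 / √(1/17 + 1/51) = 3.4993

δ ≈ 3.499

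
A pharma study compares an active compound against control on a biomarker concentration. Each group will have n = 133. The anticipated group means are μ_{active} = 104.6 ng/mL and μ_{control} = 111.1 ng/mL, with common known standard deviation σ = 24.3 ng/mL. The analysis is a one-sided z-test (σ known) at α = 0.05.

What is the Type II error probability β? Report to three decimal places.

Standardized effect: d = |μ_{active} − μ_{control}| / σ = |104.6 − 111.1| / 24.3 = 0.2675
Noncentrality parameter: λ = d·√(n/2) = 0.2675 × √(133/2) = 2.1813
One-sided α = 0.05 → critical value z_{0.05} = 1.645.
Power = Φ(λ − 1.645) = Φ(0.536) = 0.7042.
Type II error: β = 1 − power = 1 − 0.7042 = 0.2958.

β ≈ 0.296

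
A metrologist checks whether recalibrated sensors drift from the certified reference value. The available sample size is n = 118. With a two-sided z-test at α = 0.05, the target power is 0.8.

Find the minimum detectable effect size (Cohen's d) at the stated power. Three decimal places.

Need Φ(δ − 1.960) = 0.8, so δ = 1.960 + 0.842 = 2.802.
(The second rejection-region term Φ(−δ − z_{α/2}) is negligible and dropped.)
δ = d·√n ⇒ d = δ/√n = 2.802/√118 = 0.2579.

d ≈ 0.258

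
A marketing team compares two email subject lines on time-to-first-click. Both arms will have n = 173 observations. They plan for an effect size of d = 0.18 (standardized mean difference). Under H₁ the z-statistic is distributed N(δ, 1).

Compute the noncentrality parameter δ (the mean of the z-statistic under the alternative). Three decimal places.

δ ≈ 1.674

δ = d·√(n/2) = 0.18 × √(173/2) = 1.6741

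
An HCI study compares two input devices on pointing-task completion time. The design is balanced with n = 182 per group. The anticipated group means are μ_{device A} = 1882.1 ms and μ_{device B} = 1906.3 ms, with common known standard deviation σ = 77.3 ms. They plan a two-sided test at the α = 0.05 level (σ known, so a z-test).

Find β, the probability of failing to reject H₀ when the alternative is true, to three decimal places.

β ≈ 0.152

Standardized effect: d = |μ_{device A} − μ_{device B}| / σ = |1882.1 − 1906.3| / 77.3 = 0.3131
Noncentrality parameter: δ = d·√(n/2) = 0.3131 × √(182/2) = 2.9865
Critical value for a two-sided test at α = 0.05: z_{α/2} = 1.960.
Power = Φ(δ − 1.960) + Φ(−δ − 1.960) = Φ(1.026) + Φ(-4.946) = 0.8477 + 0.0000 = 0.8477.
Type II error: β = 1 − power = 1 − 0.8477 = 0.1523.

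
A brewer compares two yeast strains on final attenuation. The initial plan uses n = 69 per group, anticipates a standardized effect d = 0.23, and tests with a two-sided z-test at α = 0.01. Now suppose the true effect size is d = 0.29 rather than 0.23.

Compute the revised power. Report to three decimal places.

Power ≈ 0.191

With d = 0.29: δ = d·√(n/2) = 0.29 × √(69/2) = 1.7034. Critical value z_{0.005} = 2.576.
Revised power = Φ(δ − 2.576) + Φ(−δ − 2.576) = Φ(-0.872) + Φ(-4.279) = 0.1915 + 0.0000 = 0.1915.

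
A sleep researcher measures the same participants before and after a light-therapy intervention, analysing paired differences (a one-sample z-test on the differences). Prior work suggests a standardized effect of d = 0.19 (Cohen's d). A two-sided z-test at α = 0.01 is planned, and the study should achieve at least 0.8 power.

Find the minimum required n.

Set Φ(δ − 2.576) = 0.8; then δ − 2.576 = Φ⁻¹(0.8) = 0.842, giving δ = 3.417.
(The Φ(−δ − z_{α/2}) term is vanishingly small for δ > 0 and is dropped in the standard sample-size formula.)
δ = d·√n ⇒ n = (δ/d)² = (3.417 / 0.19)² = 323.52.
Rounding up, n = 324.

n = 324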